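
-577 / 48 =-12.02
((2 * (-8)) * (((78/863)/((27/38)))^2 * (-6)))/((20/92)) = 7.15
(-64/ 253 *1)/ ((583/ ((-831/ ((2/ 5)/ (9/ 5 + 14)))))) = 2100768/ 147499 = 14.24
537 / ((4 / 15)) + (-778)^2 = 2429191 / 4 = 607297.75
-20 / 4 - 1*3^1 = -8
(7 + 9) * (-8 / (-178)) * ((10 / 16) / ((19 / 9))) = 0.21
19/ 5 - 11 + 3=-21/ 5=-4.20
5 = 5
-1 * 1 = -1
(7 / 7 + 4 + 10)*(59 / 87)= 295 / 29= 10.17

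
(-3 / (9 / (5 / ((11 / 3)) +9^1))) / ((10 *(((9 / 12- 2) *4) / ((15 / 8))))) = 57 / 440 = 0.13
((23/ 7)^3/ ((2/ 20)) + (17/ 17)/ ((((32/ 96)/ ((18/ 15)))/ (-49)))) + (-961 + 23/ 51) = -68417396/ 87465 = -782.23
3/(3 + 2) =3/5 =0.60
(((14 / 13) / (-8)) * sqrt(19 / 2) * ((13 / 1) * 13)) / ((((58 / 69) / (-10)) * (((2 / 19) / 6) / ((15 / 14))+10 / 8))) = 26842725 * sqrt(38) / 251198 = 658.72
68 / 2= 34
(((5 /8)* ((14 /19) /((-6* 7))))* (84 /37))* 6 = -105 /703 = -0.15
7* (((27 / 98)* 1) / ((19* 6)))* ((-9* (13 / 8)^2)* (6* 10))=-205335 / 8512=-24.12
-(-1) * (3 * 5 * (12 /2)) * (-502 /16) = -11295 /4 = -2823.75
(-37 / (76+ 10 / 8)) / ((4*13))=-37 / 4017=-0.01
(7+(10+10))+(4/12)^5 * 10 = 6571/243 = 27.04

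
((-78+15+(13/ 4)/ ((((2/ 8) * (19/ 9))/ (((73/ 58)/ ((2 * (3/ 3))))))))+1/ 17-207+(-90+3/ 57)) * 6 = -40017321/ 18734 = -2136.08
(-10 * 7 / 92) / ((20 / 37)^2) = -9583 / 3680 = -2.60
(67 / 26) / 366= 67 / 9516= 0.01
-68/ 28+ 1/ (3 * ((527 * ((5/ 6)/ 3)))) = -44753/ 18445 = -2.43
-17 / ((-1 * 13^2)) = 17 / 169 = 0.10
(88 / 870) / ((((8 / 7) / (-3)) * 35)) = -11 / 1450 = -0.01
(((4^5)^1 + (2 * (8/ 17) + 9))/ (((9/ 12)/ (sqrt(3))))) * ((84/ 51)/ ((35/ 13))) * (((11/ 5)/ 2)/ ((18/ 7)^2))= 3041038 * sqrt(3)/ 21675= 243.01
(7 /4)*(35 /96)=245 /384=0.64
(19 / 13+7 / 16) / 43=395 / 8944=0.04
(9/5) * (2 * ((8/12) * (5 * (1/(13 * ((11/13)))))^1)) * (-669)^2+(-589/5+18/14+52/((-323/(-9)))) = 60701816306/124355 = 488133.30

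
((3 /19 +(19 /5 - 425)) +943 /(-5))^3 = -194265499151296 /857375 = -226581716.46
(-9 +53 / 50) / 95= -397 / 4750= -0.08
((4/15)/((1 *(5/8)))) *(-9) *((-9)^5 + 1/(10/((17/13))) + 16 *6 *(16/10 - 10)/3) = 370142256/1625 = 227779.85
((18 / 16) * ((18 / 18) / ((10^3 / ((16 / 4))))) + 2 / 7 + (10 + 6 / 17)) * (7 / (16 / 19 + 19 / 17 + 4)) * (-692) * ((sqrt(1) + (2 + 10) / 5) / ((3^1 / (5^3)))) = -47181824803 / 38500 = -1225501.94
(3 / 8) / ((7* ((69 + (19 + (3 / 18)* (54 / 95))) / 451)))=128535 / 468664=0.27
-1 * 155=-155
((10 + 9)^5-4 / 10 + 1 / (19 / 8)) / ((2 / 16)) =1881835256 / 95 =19808792.17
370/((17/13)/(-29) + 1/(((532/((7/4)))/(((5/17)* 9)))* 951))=-228520329440/27844697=-8206.96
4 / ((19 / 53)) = 212 / 19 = 11.16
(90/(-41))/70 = -9/287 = -0.03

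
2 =2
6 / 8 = 0.75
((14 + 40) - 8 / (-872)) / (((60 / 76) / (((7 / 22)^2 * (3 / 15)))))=5480797 / 3956700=1.39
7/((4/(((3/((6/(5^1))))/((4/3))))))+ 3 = 201/32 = 6.28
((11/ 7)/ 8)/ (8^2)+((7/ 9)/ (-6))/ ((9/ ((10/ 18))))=-38663/ 7838208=-0.00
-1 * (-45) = 45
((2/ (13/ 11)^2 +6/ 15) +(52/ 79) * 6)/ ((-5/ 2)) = -771864/ 333775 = -2.31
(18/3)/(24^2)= 0.01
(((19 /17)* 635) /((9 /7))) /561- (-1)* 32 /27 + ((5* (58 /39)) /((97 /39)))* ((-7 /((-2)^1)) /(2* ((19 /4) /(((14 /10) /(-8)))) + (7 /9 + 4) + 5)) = 5016772291 /2593949556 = 1.93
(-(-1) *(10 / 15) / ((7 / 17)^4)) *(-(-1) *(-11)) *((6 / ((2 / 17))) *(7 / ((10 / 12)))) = -187421124 / 1715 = -109283.45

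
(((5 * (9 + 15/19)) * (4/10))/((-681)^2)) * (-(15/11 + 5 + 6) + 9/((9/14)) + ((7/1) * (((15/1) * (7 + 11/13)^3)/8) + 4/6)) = 57015533188/212946529653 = 0.27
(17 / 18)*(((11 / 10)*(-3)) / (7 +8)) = -187 / 900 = -0.21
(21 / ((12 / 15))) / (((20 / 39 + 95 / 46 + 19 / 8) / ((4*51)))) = 38427480 / 35543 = 1081.15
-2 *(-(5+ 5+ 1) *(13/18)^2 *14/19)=13013/1539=8.46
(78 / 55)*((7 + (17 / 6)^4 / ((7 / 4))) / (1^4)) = 1292161 / 20790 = 62.15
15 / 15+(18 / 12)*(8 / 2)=7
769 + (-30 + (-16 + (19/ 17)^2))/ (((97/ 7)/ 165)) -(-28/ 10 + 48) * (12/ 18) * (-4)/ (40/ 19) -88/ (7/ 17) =1172688364/ 14717325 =79.68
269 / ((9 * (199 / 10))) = 2690 / 1791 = 1.50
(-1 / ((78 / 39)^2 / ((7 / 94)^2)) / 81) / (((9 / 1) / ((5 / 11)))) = -245 / 283423536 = -0.00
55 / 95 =11 / 19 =0.58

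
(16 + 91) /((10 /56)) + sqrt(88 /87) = 2 * sqrt(1914) /87 + 2996 /5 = 600.21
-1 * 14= -14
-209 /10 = -20.90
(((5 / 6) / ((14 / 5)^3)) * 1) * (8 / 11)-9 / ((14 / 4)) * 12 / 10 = -346147 / 113190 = -3.06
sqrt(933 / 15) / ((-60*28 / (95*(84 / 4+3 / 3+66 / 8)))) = -2299*sqrt(1555) / 6720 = -13.49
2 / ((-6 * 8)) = -1 / 24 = -0.04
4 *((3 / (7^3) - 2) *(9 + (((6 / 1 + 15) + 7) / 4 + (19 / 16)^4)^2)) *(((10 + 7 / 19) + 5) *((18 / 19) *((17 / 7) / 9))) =-2809.89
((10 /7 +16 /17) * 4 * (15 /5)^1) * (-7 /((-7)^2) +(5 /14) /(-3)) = -7.45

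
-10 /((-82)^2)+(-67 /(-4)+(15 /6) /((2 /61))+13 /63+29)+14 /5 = 132383899 /1059030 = 125.00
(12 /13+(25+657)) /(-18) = -4439 /117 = -37.94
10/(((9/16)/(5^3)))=20000/9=2222.22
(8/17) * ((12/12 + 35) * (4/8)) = 144/17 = 8.47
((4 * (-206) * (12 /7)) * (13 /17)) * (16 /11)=-2056704 /1309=-1571.20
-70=-70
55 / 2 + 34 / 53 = 2983 / 106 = 28.14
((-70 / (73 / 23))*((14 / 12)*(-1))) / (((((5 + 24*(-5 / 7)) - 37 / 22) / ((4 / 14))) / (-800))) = 198352000 / 466251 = 425.42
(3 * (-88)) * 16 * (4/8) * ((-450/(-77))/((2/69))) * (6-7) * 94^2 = 26338348800/7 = 3762621257.14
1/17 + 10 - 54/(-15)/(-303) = 86253/8585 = 10.05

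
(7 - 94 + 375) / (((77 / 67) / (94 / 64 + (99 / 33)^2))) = 2623.44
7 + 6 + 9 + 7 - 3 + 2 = 28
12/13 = 0.92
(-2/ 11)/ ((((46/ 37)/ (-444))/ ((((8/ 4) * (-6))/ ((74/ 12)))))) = -31968/ 253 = -126.36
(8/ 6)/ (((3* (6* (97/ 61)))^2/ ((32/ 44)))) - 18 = -452674858/ 25150257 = -18.00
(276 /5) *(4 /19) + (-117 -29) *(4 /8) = -5831 /95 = -61.38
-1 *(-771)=771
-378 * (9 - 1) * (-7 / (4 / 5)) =26460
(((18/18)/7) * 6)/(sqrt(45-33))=0.25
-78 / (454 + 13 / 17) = -442 / 2577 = -0.17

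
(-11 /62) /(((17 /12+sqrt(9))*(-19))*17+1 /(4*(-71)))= 2343 /18839506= 0.00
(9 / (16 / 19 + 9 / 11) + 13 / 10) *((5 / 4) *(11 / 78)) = 1.18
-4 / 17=-0.24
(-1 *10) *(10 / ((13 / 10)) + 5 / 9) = -9650 / 117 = -82.48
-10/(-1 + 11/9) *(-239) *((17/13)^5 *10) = 152705620350/371293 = 411280.63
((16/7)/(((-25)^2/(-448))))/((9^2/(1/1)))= -1024/50625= -0.02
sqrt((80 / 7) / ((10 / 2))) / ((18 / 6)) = 4* sqrt(7) / 21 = 0.50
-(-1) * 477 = 477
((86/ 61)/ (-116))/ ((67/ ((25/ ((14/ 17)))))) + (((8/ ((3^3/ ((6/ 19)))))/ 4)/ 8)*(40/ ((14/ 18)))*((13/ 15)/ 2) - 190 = -35929629803/ 189162708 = -189.94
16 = 16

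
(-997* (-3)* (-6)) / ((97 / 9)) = -161514 / 97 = -1665.09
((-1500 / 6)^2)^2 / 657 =3906250000 / 657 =5945586.00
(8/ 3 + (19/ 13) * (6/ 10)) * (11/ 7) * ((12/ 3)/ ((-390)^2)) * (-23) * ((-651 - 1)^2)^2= -31592860619085568/ 51904125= -608677260.60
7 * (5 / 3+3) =98 / 3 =32.67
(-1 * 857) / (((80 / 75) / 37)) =-475635 / 16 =-29727.19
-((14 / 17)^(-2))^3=-3.21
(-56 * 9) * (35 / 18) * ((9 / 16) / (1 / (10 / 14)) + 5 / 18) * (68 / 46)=-984.48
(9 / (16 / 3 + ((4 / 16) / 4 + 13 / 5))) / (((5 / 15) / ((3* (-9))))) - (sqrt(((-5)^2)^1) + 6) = -196069 / 1919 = -102.17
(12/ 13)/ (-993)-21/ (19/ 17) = -1536247/ 81757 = -18.79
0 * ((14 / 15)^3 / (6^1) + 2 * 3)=0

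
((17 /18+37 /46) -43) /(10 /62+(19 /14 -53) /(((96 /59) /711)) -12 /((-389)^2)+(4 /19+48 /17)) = 5796267850350656 /3170377090982956095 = 0.00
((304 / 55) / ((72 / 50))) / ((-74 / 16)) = -0.83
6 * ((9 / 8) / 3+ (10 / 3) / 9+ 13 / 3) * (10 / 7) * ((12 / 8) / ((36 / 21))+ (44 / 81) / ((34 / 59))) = 109826155 / 1388016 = 79.12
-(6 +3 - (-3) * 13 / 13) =-12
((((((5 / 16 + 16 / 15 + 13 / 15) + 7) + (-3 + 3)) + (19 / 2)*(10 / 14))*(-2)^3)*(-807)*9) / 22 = 65204793 / 1540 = 42340.77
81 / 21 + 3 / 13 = 372 / 91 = 4.09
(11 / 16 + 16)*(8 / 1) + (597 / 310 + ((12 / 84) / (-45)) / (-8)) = 2115899 / 15624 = 135.43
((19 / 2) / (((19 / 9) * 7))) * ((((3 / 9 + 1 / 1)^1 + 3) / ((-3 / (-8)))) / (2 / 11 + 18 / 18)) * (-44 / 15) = -1936 / 105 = -18.44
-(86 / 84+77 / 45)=-1723 / 630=-2.73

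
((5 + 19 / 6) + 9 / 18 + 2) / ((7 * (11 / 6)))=64 / 77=0.83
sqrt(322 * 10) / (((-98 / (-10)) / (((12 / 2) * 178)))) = 10680 * sqrt(805) / 49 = 6184.05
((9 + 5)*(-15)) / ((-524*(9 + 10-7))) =35 / 1048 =0.03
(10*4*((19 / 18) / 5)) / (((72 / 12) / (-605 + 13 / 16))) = -183673 / 216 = -850.34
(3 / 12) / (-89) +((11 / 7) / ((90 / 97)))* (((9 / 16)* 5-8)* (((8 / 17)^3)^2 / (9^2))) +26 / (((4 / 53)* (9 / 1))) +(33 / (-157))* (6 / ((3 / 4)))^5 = -235766928870232998529 / 34422210122072220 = -6849.27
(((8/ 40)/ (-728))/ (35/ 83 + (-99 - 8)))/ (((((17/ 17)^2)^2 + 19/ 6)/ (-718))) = -89391/ 201246500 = -0.00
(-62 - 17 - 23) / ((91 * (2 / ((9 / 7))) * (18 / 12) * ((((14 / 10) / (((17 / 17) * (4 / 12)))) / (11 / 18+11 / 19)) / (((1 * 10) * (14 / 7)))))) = -691900 / 254163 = -2.72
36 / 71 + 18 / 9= 178 / 71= 2.51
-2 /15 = -0.13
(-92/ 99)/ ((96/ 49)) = -1127/ 2376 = -0.47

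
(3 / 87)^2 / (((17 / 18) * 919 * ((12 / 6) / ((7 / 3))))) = 21 / 13138943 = 0.00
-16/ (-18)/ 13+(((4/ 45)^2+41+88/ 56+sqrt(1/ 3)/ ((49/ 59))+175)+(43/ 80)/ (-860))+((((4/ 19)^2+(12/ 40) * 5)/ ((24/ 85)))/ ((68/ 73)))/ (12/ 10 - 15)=59 * sqrt(3)/ 147+10635415075057/ 48961130400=217.92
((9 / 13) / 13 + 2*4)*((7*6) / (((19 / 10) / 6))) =3429720 / 3211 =1068.12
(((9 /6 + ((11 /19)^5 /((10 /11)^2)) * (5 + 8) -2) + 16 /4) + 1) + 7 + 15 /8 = 7130231271 /495219800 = 14.40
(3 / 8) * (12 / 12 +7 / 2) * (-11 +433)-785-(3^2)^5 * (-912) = 430820921 / 8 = 53852615.12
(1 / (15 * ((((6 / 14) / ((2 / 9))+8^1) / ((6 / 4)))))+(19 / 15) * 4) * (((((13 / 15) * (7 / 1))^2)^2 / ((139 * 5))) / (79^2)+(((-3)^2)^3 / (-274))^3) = -180094423310234751738787 / 1883613380404430475000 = -95.61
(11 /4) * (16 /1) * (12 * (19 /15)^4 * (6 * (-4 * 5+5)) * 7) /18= -160555472 /3375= -47571.99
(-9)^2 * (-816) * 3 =-198288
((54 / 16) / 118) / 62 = 27 / 58528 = 0.00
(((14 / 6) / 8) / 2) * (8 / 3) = 0.39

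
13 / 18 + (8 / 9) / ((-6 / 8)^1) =-25 / 54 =-0.46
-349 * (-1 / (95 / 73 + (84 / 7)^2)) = 2.40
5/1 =5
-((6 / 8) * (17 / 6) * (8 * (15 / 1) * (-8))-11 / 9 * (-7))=18283 / 9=2031.44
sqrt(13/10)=sqrt(130)/10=1.14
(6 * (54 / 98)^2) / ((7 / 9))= 39366 / 16807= 2.34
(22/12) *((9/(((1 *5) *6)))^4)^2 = 24057/200000000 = 0.00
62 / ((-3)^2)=62 / 9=6.89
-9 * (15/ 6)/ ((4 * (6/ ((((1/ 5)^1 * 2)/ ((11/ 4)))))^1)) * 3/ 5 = -9/ 110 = -0.08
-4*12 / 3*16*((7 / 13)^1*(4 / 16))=-448 / 13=-34.46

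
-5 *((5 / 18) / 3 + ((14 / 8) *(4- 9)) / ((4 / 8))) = 2350 / 27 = 87.04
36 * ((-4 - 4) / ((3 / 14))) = -1344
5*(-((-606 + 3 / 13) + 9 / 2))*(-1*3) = -234495 / 26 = -9019.04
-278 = -278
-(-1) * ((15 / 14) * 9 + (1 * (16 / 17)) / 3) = 7109 / 714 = 9.96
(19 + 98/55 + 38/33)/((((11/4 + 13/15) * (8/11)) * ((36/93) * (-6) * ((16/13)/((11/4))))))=-73931/9216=-8.02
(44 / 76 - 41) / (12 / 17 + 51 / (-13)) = 56576 / 4503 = 12.56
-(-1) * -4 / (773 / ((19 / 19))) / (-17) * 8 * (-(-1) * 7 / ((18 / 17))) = 112 / 6957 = 0.02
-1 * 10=-10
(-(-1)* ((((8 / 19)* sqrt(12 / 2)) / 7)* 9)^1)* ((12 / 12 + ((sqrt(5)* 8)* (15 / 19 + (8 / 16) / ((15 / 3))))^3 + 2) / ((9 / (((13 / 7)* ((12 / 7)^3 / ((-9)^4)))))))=6656* sqrt(6) / 25865973 + 2056143405056* sqrt(30) / 13306103160525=0.85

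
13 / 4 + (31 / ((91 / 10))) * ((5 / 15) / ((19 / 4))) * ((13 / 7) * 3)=17063 / 3724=4.58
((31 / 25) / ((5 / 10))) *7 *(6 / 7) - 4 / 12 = 1091 / 75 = 14.55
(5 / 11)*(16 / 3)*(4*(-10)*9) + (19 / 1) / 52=-498991 / 572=-872.36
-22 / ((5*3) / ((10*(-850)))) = 37400 / 3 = 12466.67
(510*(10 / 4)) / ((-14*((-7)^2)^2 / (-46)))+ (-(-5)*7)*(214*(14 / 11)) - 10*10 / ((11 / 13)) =1740855495 / 184877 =9416.29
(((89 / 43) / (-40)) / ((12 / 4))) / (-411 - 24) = 89 / 2244600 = 0.00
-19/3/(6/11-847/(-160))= -33440/30831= -1.08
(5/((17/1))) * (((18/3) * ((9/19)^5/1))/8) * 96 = 21257640/42093683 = 0.51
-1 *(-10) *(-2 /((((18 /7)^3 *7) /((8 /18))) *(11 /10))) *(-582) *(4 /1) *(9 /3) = 3802400 /8019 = 474.17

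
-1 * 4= -4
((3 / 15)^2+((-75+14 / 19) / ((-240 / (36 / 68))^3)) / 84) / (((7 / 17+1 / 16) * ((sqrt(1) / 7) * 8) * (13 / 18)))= 9446279361 / 92445184000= 0.10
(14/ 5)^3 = 21.95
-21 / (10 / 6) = -63 / 5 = -12.60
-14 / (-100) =7 / 50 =0.14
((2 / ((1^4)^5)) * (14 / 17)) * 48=1344 / 17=79.06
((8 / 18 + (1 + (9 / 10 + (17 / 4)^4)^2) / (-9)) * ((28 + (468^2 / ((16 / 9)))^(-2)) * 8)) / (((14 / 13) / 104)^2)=-74524399211654774286421 / 2999878156800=-24842475366.12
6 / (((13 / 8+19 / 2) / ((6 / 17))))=288 / 1513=0.19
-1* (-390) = 390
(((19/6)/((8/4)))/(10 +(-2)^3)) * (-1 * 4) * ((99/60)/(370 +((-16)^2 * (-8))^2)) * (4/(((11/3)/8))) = -0.00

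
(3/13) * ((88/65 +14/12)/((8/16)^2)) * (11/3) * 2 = 43252/2535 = 17.06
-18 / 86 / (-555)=3 / 7955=0.00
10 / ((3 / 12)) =40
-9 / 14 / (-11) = 9 / 154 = 0.06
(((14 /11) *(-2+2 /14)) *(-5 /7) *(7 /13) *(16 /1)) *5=800 /11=72.73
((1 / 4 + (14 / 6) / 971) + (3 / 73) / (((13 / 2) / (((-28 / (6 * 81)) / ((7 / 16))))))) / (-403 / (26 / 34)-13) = -75108667 / 161221965840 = -0.00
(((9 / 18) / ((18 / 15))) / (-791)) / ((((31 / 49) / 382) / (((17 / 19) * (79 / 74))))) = -8977955 / 29551308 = -0.30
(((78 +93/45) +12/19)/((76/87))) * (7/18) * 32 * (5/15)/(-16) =-4668797/194940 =-23.95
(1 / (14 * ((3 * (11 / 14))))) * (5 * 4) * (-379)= -7580 / 33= -229.70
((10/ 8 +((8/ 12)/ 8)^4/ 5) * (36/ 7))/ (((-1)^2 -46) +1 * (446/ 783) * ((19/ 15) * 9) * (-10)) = -3758429/ 64272320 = -0.06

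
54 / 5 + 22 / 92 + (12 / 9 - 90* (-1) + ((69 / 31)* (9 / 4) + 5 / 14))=107.74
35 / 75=7 / 15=0.47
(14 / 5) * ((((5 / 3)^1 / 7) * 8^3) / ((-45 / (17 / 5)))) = -17408 / 675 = -25.79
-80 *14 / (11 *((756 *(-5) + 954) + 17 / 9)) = 1440 / 39941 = 0.04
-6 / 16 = -3 / 8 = -0.38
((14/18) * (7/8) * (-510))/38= -4165/456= -9.13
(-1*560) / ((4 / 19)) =-2660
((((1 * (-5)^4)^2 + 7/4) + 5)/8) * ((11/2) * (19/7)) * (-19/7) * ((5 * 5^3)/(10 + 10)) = -775599339625/12544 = -61830304.50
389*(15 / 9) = 1945 / 3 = 648.33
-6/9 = -2/3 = -0.67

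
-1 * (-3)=3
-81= -81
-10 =-10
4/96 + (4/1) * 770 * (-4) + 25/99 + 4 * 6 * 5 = -9662167/792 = -12199.71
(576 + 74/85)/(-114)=-24517/4845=-5.06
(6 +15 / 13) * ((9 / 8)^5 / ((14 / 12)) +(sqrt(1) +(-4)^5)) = -10894826961 / 1490944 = -7307.33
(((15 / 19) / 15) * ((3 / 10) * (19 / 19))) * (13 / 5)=39 / 950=0.04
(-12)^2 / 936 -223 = -2897 / 13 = -222.85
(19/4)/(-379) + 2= 3013/1516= 1.99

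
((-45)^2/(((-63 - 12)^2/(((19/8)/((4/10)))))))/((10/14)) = 1197/400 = 2.99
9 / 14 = 0.64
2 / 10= 1 / 5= 0.20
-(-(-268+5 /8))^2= -71489.39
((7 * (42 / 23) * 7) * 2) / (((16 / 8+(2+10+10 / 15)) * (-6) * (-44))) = 1029 / 22264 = 0.05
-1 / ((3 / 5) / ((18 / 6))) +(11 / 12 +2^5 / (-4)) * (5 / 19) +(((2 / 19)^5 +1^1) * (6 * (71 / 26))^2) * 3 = 798.51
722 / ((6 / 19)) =6859 / 3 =2286.33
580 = 580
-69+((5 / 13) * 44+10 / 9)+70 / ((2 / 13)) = 404.03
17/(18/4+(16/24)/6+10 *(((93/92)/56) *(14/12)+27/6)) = 112608/330019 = 0.34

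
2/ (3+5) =1/ 4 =0.25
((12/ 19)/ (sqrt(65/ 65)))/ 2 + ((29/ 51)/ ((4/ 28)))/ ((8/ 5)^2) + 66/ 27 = 802811/ 186048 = 4.32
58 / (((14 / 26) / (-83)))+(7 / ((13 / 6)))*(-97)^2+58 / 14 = 21462.16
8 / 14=4 / 7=0.57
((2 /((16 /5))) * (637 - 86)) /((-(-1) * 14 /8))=2755 /14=196.79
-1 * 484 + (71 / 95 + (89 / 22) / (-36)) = -36368383 / 75240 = -483.37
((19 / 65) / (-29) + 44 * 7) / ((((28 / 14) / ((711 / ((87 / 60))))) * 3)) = 25170.21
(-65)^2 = 4225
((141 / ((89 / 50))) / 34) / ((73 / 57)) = 200925 / 110449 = 1.82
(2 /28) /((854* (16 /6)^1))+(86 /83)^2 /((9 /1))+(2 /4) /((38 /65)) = 109811287889 /112675161312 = 0.97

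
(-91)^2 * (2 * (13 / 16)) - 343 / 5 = 535521 / 40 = 13388.02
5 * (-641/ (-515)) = 641/ 103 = 6.22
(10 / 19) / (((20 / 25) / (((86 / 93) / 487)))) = 1075 / 860529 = 0.00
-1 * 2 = -2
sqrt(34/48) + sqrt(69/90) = sqrt(102)/12 + sqrt(690)/30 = 1.72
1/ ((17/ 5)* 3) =5/ 51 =0.10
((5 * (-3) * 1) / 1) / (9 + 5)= -1.07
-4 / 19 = -0.21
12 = 12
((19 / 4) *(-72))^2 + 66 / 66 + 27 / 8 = 116968.38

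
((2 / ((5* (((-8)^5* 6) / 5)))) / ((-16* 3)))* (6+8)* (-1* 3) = -7 / 786432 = -0.00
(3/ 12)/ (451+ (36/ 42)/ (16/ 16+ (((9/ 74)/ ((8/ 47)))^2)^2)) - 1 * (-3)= 5875908664252579/ 1958274926678740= 3.00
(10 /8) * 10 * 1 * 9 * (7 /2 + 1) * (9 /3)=6075 /4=1518.75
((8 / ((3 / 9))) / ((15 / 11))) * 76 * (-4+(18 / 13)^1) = -227392 / 65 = -3498.34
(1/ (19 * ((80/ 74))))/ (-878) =-37/ 667280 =-0.00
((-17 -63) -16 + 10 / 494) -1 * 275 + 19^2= -2465 / 247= -9.98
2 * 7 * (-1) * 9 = -126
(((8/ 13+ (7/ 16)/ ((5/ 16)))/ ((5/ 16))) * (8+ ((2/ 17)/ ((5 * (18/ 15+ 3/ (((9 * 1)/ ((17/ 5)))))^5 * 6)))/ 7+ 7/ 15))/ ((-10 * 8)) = -33274580854/ 48750804375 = -0.68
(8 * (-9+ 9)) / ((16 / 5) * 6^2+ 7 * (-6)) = 0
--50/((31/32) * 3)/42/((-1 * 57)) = -800/111321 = -0.01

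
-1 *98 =-98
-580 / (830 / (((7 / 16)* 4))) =-203 / 166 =-1.22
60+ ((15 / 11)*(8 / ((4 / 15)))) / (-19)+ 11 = 14389 / 209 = 68.85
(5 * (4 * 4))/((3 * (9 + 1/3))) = 20/7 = 2.86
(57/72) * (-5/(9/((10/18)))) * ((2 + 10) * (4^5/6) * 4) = -486400/243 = -2001.65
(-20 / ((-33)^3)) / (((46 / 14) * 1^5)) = 140 / 826551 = 0.00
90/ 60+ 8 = 9.50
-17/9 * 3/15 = -17/45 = -0.38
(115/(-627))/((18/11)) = -115/1026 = -0.11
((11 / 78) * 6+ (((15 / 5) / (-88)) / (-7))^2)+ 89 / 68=180717909 / 83859776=2.16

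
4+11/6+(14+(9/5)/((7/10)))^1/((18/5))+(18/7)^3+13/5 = 927317/30870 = 30.04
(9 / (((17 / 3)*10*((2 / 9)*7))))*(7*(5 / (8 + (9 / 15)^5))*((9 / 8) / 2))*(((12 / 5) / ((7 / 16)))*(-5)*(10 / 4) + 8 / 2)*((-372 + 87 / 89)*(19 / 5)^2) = 368243137888875 / 4277577808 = 86086.84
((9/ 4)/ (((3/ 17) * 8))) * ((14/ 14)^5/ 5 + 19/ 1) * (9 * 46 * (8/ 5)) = 506736/ 25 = 20269.44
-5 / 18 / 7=-5 / 126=-0.04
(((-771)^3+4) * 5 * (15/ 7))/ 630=-2291570035/ 294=-7794455.90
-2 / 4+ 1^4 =1 / 2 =0.50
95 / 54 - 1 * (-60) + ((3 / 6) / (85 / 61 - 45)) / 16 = 141935953 / 2298240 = 61.76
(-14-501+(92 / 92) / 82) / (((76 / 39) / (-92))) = 37879413 / 1558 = 24312.85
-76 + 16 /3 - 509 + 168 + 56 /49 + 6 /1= -8495 /21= -404.52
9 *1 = 9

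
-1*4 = -4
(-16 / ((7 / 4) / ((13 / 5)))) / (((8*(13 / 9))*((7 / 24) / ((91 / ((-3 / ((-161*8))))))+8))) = -0.26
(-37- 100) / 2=-137 / 2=-68.50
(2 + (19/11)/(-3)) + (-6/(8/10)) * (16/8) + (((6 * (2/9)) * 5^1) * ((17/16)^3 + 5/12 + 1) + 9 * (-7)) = -5994859/101376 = -59.13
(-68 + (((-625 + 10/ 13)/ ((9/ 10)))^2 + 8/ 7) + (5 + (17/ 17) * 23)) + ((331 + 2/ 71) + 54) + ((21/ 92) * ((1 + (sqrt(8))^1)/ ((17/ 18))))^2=35721 * sqrt(2)/ 152881 + 222544727644304381/ 462273617988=481413.76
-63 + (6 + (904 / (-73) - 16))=-6233 / 73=-85.38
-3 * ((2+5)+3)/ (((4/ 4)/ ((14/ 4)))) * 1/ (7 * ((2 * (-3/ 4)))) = 10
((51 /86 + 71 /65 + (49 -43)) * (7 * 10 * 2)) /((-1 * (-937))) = 1.15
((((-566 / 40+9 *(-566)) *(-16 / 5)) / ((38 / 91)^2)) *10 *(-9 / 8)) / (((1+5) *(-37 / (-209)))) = -1469388921 / 1480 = -992830.35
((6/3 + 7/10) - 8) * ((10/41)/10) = -53/410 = -0.13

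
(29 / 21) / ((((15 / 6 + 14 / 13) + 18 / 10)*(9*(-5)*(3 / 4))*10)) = -1508 / 1981665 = -0.00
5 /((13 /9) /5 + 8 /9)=225 /53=4.25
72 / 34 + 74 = 1294 / 17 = 76.12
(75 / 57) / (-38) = -25 / 722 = -0.03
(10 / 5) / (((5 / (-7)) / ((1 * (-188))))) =2632 / 5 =526.40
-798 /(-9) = 266 /3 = 88.67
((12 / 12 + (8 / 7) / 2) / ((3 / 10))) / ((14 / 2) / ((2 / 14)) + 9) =55 / 609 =0.09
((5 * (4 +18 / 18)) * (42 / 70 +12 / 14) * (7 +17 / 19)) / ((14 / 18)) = 344250 / 931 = 369.76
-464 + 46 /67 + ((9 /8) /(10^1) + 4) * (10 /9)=-2212981 /4824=-458.74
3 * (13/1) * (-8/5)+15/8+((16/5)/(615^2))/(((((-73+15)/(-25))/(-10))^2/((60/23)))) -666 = -2834804472689/3901869960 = -726.52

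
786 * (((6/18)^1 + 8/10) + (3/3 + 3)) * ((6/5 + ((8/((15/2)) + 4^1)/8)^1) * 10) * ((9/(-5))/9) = -221914/15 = -14794.27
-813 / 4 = -203.25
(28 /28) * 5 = 5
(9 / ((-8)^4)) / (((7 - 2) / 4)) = 9 / 5120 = 0.00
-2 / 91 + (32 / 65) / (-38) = -302 / 8645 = -0.03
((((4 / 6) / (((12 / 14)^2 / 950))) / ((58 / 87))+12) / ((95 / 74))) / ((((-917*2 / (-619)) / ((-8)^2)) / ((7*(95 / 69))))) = 17216459936 / 81351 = 211631.82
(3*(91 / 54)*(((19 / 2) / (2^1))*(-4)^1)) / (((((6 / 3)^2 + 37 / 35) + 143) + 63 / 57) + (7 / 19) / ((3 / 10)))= -60515 / 94746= -0.64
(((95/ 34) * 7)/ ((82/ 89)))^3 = 207317019156625/ 21670967872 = 9566.58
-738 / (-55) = 13.42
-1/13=-0.08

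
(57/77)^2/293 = 0.00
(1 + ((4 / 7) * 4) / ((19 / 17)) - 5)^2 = 67600 / 17689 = 3.82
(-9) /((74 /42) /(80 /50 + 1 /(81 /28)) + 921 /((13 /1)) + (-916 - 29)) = 215124 /20872963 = 0.01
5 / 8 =0.62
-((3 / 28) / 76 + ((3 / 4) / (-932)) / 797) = -34794 / 24698233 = -0.00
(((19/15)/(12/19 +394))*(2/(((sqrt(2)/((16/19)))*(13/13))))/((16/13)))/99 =0.00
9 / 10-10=-9.10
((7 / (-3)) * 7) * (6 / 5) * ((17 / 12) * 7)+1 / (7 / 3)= -40727 / 210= -193.94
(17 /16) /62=17 /992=0.02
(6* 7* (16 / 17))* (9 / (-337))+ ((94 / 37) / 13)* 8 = 1399120 / 2755649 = 0.51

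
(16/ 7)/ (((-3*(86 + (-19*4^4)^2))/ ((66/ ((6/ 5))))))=-440/ 248415111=-0.00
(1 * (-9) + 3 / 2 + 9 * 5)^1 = 75 / 2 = 37.50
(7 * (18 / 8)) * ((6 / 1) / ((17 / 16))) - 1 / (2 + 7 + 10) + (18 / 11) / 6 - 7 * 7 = 142693 / 3553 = 40.16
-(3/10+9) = -93/10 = -9.30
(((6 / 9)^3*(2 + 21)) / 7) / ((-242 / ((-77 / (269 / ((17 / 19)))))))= 1564 / 1517967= 0.00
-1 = -1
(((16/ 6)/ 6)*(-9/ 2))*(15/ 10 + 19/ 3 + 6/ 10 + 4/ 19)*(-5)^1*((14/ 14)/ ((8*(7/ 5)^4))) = 3079375/ 1094856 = 2.81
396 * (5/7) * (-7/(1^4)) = -1980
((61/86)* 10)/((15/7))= 427/129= 3.31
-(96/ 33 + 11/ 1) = -153/ 11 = -13.91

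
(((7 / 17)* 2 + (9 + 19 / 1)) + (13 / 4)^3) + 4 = 73061 / 1088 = 67.15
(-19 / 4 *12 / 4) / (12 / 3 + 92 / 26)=-741 / 392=-1.89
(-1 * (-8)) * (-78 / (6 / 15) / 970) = -156 / 97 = -1.61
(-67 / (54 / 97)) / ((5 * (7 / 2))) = -6499 / 945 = -6.88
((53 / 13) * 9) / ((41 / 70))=33390 / 533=62.65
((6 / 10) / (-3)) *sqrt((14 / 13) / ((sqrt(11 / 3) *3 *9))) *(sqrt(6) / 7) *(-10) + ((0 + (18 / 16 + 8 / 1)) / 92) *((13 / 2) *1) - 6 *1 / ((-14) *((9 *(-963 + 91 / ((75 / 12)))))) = 4 *11^(3 / 4) *3^(1 / 4) *sqrt(91) / 3003 + 472499719 / 732954432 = 0.75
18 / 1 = 18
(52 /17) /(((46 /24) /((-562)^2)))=504057.94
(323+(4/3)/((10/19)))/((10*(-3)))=-4883/450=-10.85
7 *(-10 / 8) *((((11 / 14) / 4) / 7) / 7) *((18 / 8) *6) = -1485 / 3136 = -0.47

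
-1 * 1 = -1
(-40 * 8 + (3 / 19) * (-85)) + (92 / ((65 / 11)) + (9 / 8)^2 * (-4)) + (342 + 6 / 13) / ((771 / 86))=-1445873779 / 5078320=-284.71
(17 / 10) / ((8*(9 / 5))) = 17 / 144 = 0.12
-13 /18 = -0.72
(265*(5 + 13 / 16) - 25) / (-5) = -4849 / 16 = -303.06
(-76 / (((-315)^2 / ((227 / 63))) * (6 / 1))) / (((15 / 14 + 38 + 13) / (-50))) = 34504 / 78121827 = 0.00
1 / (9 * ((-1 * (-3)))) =1 / 27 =0.04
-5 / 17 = -0.29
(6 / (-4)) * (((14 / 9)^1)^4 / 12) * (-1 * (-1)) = -0.73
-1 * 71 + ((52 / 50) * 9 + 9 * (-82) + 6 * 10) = -18491 / 25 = -739.64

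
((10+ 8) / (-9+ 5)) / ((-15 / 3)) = 9 / 10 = 0.90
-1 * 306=-306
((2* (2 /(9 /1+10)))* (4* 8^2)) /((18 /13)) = 6656 /171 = 38.92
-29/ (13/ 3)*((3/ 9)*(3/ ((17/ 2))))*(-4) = 696/ 221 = 3.15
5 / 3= 1.67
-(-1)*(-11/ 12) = -11/ 12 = -0.92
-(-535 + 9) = 526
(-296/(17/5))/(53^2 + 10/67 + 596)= -19832/775693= -0.03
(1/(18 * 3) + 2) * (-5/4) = -545/216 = -2.52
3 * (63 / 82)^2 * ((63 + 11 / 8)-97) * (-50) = 77693175 / 26896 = 2888.65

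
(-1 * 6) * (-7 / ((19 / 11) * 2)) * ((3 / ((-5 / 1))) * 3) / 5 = -2079 / 475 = -4.38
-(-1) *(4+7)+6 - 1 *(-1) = 18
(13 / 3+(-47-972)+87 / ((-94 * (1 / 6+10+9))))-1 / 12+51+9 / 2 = -20740029 / 21620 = -959.30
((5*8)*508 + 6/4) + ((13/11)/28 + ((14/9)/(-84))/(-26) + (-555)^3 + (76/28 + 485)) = -9239615935661/54054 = -170933065.74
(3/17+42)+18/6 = 768/17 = 45.18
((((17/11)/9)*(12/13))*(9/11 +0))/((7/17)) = 3468/11011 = 0.31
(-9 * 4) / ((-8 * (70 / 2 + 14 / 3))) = 27 / 238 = 0.11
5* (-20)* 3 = -300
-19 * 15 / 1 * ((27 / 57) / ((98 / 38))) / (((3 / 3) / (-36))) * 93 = 8587620 / 49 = 175257.55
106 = 106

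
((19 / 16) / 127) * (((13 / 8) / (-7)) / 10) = -247 / 1137920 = -0.00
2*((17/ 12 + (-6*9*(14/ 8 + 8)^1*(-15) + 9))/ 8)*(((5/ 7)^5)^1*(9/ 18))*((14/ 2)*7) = 9005.92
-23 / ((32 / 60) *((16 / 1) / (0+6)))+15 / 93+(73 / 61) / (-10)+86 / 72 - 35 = -271954429 / 5446080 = -49.94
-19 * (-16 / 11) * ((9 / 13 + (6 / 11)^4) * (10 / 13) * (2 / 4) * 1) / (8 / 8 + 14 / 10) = 94124100 / 27217619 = 3.46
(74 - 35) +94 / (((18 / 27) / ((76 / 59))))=13017 / 59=220.63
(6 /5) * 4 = 24 /5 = 4.80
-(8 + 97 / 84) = -769 / 84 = -9.15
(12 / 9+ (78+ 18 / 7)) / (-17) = -1720 / 357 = -4.82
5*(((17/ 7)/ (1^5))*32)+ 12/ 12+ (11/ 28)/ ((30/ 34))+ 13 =403.02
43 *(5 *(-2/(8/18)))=-1935/2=-967.50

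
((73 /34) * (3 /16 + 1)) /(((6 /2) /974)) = 675469 /816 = 827.78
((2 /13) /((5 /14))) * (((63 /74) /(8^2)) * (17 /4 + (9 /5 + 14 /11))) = 710451 /16931200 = 0.04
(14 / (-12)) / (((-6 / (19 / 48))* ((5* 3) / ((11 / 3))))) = 1463 / 77760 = 0.02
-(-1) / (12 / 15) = 5 / 4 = 1.25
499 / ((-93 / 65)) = -32435 / 93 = -348.76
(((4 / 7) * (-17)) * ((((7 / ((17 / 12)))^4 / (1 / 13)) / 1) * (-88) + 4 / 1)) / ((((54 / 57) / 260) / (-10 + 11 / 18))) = -17069643533.49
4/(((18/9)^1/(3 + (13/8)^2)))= 361/32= 11.28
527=527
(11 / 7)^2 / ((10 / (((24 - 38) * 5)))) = -121 / 7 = -17.29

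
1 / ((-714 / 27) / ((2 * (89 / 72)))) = -89 / 952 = -0.09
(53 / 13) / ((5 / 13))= 53 / 5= 10.60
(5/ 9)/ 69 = 0.01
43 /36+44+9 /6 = 1681 /36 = 46.69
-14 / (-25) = 14 / 25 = 0.56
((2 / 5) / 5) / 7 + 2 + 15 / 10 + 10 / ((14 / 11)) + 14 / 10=4469 / 350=12.77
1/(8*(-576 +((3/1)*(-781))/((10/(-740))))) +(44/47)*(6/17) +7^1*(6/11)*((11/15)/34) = 134097691/324875280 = 0.41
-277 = -277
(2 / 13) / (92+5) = 2 / 1261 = 0.00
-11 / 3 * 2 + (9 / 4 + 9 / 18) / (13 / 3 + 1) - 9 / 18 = -1405 / 192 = -7.32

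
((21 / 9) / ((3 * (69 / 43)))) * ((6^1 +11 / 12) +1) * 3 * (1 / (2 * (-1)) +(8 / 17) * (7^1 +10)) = 142975 / 1656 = 86.34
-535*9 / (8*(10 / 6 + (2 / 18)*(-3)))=-14445 / 32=-451.41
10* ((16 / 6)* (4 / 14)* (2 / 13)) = 320 / 273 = 1.17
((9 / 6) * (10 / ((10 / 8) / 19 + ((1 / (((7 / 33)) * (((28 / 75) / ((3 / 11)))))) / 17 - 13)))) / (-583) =474810 / 234953081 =0.00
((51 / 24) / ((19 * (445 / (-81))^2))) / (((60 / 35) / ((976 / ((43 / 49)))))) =777896217 / 323572850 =2.40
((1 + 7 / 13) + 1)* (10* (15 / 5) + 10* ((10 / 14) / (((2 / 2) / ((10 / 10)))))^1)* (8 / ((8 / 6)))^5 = 5132160 / 7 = 733165.71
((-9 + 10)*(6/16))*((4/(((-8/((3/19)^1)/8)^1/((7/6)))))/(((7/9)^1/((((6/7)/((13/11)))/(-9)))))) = 99/3458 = 0.03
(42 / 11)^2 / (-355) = -1764 / 42955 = -0.04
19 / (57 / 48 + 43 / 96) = 1824 / 157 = 11.62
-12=-12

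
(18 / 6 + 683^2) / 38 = 233246 / 19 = 12276.11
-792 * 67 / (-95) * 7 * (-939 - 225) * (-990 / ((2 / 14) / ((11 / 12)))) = 549320332176 / 19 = 28911596430.32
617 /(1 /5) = 3085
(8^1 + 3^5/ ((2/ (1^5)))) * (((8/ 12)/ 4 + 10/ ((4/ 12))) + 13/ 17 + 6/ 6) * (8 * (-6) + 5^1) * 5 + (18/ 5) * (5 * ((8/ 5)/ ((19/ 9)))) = -17229509891/ 19380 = -889035.60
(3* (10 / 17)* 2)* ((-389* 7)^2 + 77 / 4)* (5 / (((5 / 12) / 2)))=10677237480 / 17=628072792.94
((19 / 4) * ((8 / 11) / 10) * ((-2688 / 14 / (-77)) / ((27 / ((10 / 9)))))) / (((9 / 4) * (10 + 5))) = 0.00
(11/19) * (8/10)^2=176/475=0.37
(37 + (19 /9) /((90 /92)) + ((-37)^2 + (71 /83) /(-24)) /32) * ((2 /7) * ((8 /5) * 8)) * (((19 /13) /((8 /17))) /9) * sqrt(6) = 32535971203 * sqrt(6) /314636400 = 253.30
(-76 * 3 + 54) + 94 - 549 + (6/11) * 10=-6859/11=-623.55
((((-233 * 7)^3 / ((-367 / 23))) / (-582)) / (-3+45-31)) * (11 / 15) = -99790619593 / 3203910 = -31146.51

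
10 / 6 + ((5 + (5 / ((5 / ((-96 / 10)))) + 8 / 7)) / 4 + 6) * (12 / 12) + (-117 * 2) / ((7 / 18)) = -249863 / 420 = -594.91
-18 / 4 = -9 / 2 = -4.50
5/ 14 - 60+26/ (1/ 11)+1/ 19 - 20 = 54905/ 266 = 206.41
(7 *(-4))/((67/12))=-336/67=-5.01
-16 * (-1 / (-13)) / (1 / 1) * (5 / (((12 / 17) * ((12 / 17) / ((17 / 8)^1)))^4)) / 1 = -2913111186148805 / 1430979084288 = -2035.75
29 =29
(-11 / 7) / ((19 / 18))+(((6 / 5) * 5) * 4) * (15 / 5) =9378 / 133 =70.51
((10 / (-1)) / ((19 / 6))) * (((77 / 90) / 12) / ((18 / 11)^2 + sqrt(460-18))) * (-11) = -131769 / 8640041 + 1771561 * sqrt(442) / 311041476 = 0.10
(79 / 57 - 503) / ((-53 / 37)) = 1057904 / 3021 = 350.18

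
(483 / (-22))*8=-1932 / 11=-175.64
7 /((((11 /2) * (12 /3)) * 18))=7 /396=0.02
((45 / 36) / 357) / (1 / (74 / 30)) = 37 / 4284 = 0.01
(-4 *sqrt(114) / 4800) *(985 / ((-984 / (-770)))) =-15169 *sqrt(114) / 23616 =-6.86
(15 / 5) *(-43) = -129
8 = 8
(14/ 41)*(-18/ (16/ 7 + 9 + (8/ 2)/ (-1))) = -588/ 697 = -0.84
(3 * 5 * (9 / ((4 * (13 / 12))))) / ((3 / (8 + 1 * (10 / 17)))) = 19710 / 221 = 89.19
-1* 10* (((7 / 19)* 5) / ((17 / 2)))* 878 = -614600 / 323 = -1902.79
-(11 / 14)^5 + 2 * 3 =3065893 / 537824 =5.70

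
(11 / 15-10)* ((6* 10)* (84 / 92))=-11676 / 23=-507.65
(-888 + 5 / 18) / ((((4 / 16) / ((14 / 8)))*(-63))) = 15979 / 162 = 98.64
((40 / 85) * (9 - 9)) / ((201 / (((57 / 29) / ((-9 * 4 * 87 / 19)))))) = 0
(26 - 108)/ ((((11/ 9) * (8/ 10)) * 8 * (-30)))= 123/ 352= 0.35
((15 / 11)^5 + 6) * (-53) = -91461093 / 161051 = -567.90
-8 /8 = -1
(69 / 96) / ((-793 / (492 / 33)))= -943 / 69784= -0.01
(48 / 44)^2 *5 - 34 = -3394 / 121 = -28.05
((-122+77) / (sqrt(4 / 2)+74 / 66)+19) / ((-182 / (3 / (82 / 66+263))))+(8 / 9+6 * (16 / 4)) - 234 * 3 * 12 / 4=-6011949336089 / 2888809560+970299 * sqrt(2) / 256783072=-2081.11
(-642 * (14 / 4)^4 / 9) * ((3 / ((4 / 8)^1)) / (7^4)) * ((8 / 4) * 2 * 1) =-107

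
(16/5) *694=11104/5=2220.80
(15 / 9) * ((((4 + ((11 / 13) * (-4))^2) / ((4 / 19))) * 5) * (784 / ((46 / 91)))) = 851120200 / 897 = 948851.95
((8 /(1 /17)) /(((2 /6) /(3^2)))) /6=612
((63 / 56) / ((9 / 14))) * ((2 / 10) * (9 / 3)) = 21 / 20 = 1.05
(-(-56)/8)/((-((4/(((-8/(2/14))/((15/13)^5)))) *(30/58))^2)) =-159068296536952348/129746337890625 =-1225.99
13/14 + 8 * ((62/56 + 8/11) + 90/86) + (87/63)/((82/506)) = 26469389/814506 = 32.50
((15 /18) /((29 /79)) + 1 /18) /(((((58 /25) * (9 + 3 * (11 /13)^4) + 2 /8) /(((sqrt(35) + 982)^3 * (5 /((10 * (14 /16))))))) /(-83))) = -545107218016061199200 /128875719483- 1665135839694074800 * sqrt(35) /128875719483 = -4306150892.66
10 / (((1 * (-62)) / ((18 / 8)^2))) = -405 / 496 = -0.82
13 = 13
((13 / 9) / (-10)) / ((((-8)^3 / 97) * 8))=1261 / 368640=0.00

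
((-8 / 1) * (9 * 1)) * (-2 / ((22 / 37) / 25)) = 66600 / 11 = 6054.55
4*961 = 3844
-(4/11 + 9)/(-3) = 103/33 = 3.12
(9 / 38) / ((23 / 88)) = 396 / 437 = 0.91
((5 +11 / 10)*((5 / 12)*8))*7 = 427 / 3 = 142.33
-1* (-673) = 673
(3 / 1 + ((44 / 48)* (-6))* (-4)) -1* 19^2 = -336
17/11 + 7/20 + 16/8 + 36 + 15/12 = 2263/55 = 41.15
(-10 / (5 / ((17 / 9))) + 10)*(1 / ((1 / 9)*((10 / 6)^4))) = 4536 / 625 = 7.26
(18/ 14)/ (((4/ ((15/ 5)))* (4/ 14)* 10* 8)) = 27/ 640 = 0.04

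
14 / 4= 3.50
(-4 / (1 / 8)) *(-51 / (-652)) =-408 / 163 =-2.50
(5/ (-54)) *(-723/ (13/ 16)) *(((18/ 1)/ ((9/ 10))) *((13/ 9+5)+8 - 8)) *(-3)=-11182400/ 351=-31858.69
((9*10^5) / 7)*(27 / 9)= 2700000 / 7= 385714.29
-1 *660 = -660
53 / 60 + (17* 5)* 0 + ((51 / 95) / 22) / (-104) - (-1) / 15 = 206441 / 217360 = 0.95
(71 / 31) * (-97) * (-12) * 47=3884268 / 31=125298.97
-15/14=-1.07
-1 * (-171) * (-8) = -1368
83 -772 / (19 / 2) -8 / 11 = 211 / 209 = 1.01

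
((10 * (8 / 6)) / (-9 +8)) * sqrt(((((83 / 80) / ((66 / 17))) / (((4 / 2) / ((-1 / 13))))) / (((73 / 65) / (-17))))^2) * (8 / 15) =-1.11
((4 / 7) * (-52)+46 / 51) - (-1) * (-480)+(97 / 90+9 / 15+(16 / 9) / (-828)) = -1124306837 / 2216970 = -507.14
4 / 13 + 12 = 160 / 13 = 12.31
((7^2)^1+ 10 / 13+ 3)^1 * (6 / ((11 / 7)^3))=1411788 / 17303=81.59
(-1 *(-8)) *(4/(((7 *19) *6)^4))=2/25344958401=0.00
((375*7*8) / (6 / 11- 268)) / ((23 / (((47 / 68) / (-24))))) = 452375 / 4601288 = 0.10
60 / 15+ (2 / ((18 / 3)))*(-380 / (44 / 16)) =-1388 / 33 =-42.06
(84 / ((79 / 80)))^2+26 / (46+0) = 1038724333 / 143543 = 7236.33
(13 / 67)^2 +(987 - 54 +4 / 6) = 12574196 / 13467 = 933.70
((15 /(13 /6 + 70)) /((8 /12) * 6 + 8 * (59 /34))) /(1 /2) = 765 /32908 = 0.02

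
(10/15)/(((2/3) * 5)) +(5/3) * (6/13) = 63/65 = 0.97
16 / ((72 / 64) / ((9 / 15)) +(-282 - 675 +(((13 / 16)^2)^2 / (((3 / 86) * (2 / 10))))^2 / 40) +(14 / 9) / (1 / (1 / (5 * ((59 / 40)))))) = -24326694764544 / 1303554155029115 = -0.02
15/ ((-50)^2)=0.01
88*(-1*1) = -88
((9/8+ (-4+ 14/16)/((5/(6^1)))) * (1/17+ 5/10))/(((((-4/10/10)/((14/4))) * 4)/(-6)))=-209475/1088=-192.53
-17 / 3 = -5.67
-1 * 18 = -18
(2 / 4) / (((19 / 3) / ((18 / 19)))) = 27 / 361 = 0.07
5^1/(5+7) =5/12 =0.42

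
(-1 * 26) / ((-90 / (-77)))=-1001 / 45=-22.24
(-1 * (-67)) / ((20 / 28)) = 469 / 5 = 93.80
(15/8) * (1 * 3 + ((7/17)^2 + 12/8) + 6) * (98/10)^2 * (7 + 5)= 133262703/5780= 23055.83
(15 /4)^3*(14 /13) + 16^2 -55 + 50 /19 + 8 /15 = 30938917 /118560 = 260.96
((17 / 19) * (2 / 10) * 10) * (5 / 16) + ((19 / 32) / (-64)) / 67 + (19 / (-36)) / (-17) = 235390271 / 398886912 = 0.59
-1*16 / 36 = -4 / 9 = -0.44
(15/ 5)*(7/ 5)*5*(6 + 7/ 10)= 1407/ 10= 140.70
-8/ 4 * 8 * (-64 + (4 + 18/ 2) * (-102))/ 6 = 11120/ 3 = 3706.67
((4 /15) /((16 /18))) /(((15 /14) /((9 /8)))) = 63 /200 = 0.32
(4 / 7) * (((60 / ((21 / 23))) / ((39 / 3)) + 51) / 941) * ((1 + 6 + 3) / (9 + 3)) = 51010 / 1798251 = 0.03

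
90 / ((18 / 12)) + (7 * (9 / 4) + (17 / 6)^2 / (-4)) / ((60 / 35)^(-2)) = 4919 / 49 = 100.39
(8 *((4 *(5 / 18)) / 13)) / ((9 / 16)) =1280 / 1053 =1.22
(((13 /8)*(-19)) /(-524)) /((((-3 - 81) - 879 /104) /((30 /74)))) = -3211 /12427708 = -0.00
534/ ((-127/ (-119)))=63546/ 127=500.36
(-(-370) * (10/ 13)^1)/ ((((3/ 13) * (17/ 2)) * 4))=1850/ 51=36.27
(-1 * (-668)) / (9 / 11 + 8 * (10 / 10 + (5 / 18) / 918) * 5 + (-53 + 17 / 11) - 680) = -30354588 / 31382657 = -0.97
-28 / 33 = -0.85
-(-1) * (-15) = -15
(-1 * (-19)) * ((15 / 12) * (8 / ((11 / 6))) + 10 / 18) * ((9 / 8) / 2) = 11305 / 176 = 64.23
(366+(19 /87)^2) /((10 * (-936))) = -554123 /14169168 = -0.04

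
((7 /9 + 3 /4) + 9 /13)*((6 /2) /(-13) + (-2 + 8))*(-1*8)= -51950 /507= -102.47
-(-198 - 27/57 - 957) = 21954/19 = 1155.47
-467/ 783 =-0.60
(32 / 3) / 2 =16 / 3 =5.33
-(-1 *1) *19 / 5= 19 / 5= 3.80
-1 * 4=-4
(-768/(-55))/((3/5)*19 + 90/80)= 2048/1837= 1.11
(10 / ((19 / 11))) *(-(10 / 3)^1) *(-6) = 2200 / 19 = 115.79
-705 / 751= -0.94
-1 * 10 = -10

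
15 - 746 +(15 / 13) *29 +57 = -8327 / 13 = -640.54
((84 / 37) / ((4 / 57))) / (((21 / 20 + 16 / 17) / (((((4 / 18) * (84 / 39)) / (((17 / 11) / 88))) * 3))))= 432579840 / 325637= 1328.41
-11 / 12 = -0.92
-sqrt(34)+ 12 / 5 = 12 / 5 - sqrt(34) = -3.43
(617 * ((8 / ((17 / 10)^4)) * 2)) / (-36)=-24680000 / 751689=-32.83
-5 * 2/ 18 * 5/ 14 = -25/ 126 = -0.20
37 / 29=1.28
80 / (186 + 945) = 80 / 1131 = 0.07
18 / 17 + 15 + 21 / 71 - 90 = -88890 / 1207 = -73.65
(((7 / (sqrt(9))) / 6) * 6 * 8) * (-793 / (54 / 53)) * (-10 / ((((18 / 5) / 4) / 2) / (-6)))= -470724800 / 243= -1937139.09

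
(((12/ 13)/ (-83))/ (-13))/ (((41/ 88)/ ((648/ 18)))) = 38016/ 575107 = 0.07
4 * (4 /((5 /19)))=60.80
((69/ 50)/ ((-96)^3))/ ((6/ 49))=-1127/ 88473600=-0.00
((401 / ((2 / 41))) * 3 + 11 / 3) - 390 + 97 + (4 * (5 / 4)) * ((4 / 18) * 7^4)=27039.94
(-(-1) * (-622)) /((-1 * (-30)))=-311 /15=-20.73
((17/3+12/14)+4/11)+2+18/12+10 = 20.39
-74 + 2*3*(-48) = -362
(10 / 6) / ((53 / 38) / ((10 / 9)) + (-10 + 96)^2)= 1900 / 8432871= 0.00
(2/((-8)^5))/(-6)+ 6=589825/98304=6.00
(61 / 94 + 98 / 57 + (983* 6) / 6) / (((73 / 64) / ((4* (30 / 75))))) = 1351578368 / 977835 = 1382.22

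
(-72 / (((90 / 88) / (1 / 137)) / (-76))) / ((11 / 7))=17024 / 685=24.85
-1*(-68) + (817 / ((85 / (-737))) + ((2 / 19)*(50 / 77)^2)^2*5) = -7567805960878549 / 1078671063085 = -7015.86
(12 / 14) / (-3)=-2 / 7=-0.29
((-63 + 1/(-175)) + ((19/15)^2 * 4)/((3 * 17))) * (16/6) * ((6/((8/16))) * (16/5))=-2586022912/401625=-6438.90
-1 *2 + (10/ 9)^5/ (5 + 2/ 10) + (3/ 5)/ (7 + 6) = -6249223/ 3838185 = -1.63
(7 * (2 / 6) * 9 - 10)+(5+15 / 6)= 37 / 2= 18.50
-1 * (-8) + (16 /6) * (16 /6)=136 /9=15.11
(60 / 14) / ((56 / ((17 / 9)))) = 85 / 588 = 0.14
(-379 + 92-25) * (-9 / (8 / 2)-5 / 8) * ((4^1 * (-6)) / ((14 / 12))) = -129168 / 7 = -18452.57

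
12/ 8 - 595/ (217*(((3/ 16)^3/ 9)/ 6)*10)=-139171/ 62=-2244.69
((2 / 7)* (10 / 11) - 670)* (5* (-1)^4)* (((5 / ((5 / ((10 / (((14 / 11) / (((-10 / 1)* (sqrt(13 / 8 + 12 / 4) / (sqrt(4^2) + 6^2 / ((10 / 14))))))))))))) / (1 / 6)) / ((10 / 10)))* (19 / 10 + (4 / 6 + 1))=344874375* sqrt(74) / 13328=222593.15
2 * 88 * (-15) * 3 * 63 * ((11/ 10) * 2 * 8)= -8781696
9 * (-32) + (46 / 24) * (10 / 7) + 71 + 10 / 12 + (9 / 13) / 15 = -97089 / 455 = -213.38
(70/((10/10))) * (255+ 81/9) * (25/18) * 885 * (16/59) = 6160000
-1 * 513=-513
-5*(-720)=3600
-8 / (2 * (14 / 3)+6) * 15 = -7.83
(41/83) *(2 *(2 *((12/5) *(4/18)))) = 1312/1245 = 1.05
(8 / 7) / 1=8 / 7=1.14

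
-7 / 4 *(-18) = 63 / 2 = 31.50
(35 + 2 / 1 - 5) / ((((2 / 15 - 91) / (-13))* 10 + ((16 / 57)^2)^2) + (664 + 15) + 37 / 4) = 17565185664 / 416159672629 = 0.04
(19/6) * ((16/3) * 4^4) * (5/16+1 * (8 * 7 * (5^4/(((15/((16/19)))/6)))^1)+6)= 458997632/9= 50999736.89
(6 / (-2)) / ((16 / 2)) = -3 / 8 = -0.38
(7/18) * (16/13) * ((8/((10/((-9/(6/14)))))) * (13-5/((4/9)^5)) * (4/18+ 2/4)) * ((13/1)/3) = 179591321/25920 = 6928.68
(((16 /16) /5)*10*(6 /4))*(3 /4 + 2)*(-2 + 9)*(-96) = -5544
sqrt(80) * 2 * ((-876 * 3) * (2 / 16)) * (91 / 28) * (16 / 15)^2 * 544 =-132161536 * sqrt(5) / 25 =-11820887.14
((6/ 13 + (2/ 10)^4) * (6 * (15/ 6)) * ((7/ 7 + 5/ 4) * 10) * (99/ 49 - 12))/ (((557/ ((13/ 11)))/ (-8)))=198731556/ 7505575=26.48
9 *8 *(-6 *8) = -3456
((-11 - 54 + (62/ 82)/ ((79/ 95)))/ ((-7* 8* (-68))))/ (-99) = 103795/ 610538544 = 0.00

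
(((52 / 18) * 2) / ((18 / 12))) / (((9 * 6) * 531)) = 52 / 387099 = 0.00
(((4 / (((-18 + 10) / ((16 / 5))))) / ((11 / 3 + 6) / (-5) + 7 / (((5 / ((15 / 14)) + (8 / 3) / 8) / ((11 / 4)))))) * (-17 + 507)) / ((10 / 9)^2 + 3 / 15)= -544320 / 1909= -285.13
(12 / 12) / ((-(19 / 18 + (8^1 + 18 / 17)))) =-306 / 3095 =-0.10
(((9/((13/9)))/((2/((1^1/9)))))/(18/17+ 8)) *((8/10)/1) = 153/5005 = 0.03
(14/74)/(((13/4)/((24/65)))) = 672/31265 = 0.02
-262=-262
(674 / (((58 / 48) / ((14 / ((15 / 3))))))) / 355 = 226464 / 51475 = 4.40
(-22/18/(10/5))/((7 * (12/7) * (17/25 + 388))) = -275/2098872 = -0.00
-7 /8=-0.88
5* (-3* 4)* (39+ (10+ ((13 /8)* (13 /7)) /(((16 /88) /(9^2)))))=-2341005 /28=-83607.32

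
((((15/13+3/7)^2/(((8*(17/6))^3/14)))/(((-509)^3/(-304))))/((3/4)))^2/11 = 50292379090944/6461932195700547872407809799091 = 0.00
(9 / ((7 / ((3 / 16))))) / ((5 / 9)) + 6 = 3603 / 560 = 6.43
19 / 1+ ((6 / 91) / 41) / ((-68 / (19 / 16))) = 19.00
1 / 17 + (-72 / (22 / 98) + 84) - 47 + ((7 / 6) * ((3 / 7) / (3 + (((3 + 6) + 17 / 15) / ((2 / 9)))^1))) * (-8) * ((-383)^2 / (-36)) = 21142613 / 408969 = 51.70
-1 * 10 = -10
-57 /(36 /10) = -95 /6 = -15.83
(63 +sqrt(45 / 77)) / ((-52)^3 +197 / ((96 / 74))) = -3024 / 6741895- 144 * sqrt(385) / 519125915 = -0.00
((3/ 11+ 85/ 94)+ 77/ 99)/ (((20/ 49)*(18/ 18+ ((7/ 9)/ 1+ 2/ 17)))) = 15153103/ 5997200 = 2.53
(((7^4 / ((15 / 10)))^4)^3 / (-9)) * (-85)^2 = -1086184797675315430657590373197591326163301273600 / 4782969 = -227094258331031505882139400000000000000000.00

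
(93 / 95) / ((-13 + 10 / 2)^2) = 93 / 6080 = 0.02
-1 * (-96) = 96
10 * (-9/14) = -45/7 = -6.43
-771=-771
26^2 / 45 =676 / 45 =15.02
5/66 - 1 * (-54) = 3569/66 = 54.08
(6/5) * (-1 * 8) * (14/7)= -19.20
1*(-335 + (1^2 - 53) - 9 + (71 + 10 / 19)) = -324.47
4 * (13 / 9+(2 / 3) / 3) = 20 / 3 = 6.67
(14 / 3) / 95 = 14 / 285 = 0.05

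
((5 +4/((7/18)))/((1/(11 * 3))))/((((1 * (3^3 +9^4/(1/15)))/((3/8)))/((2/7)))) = 0.00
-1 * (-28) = 28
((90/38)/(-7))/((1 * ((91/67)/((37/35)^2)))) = -825507/2965235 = -0.28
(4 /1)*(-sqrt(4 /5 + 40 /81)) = -8*sqrt(655) /45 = -4.55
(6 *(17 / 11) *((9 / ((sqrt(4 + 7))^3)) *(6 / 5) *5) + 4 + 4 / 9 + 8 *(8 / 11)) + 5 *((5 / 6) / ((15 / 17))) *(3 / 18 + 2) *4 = 5508 *sqrt(11) / 1331 + 15203 / 297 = 64.91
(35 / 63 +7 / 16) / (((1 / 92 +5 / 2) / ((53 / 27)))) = 15847 / 20412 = 0.78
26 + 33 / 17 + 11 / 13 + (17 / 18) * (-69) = -48239 / 1326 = -36.38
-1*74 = -74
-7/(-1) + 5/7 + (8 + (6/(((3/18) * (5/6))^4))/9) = 7906958/4375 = 1807.30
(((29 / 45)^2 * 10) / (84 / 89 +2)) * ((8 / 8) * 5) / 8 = 74849 / 84888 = 0.88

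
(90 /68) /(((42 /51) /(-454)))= -10215 /14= -729.64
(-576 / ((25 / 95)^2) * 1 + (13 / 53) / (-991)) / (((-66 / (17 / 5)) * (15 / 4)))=33757125182 / 295441875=114.26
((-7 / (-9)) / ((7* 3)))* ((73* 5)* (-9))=-365 / 3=-121.67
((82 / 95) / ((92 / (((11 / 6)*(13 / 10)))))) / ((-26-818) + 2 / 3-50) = -5863 / 234232000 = -0.00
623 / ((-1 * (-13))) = 623 / 13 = 47.92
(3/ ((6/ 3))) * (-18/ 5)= -27/ 5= -5.40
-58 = -58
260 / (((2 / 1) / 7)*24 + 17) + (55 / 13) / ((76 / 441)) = 5848745 / 164996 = 35.45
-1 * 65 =-65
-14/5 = -2.80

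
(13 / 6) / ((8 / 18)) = 39 / 8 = 4.88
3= 3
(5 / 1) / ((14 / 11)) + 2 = 83 / 14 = 5.93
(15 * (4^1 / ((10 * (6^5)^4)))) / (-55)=-1 / 33514785700577280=-0.00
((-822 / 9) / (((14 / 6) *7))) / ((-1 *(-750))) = -0.01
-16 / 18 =-8 / 9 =-0.89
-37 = -37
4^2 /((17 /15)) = 240 /17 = 14.12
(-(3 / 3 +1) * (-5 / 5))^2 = 4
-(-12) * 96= 1152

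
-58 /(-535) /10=29 /2675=0.01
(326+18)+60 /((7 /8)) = 412.57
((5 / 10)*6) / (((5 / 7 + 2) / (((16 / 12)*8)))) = 224 / 19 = 11.79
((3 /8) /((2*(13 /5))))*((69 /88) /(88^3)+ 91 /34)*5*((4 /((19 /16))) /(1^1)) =10770848925 /3313316864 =3.25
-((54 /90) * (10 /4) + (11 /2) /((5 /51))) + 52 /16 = -1087 /20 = -54.35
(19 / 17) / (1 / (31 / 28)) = 589 / 476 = 1.24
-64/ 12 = -16/ 3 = -5.33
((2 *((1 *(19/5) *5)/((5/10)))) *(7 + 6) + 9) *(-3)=-2991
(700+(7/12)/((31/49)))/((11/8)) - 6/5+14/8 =10440973/20460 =510.31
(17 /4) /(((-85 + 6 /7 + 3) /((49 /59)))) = -5831 /134048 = -0.04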